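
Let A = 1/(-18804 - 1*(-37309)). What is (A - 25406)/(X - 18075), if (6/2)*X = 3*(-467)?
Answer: 470138029/343119710 ≈ 1.3702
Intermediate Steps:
X = -467 (X = (3*(-467))/3 = (⅓)*(-1401) = -467)
A = 1/18505 (A = 1/(-18804 + 37309) = 1/18505 ≈ 5.4039e-5)
(A - 25406)/(X - 18075) = (1/18505 - 25406)/(-467 - 18075) = -470138029/18505/(-18542) = -470138029/18505*(-1/18542) = 470138029/343119710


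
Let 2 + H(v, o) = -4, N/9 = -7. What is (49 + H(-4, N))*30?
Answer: 1290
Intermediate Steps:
N = -63 (N = 9*(-7) = -63)
H(v, o) = -6 (H(v, o) = -2 - 4 = -6)
(49 + H(-4, N))*30 = (49 - 6)*30 = 43*30 = 1290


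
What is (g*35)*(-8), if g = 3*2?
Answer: -1680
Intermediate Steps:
g = 6
(g*35)*(-8) = (6*35)*(-8) = 210*(-8) = -1680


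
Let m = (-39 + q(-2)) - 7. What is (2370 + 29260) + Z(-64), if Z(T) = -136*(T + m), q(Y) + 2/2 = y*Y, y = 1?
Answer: 46998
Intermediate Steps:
q(Y) = -1 + Y (q(Y) = -1 + 1*Y = -1 + Y)
m = -49 (m = (-39 + (-1 - 2)) - 7 = (-39 - 3) - 7 = -42 - 7 = -49)
Z(T) = 6664 - 136*T (Z(T) = -136*(T - 49) = -136*(-49 + T) = 6664 - 136*T)
(2370 + 29260) + Z(-64) = (2370 + 29260) + (6664 - 136*(-64)) = 31630 + (6664 + 8704) = 31630 + 15368 = 46998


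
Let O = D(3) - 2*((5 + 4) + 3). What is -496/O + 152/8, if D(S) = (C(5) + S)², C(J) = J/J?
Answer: 81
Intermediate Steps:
C(J) = 1
D(S) = (1 + S)²
O = -8 (O = (1 + 3)² - 2*((5 + 4) + 3) = 4² - 2*(9 + 3) = 16 - 2*12 = 16 - 24 = -8)
-496/O + 152/8 = -496/(-8) + 152/8 = -496*(-⅛) + 152*(⅛) = 62 + 19 = 81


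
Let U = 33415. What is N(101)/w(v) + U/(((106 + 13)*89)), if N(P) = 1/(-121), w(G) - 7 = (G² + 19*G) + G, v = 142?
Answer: 93038409774/29488849621 ≈ 3.1550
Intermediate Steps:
w(G) = 7 + G² + 20*G (w(G) = 7 + ((G² + 19*G) + G) = 7 + (G² + 20*G) = 7 + G² + 20*G)
N(P) = -1/121
N(101)/w(v) + U/(((106 + 13)*89)) = -1/(121*(7 + 142² + 20*142)) + 33415/(((106 + 13)*89)) = -1/(121*(7 + 20164 + 2840)) + 33415/((119*89)) = -1/121/23011 + 33415/10591 = -1/121*1/23011 + 33415*(1/10591) = -1/2784331 + 33415/10591 = 93038409774/29488849621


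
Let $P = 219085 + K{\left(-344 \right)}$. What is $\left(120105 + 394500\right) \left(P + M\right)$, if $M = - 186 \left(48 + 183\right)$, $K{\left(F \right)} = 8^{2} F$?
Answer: $79302174315$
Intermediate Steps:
$K{\left(F \right)} = 64 F$
$M = -42966$ ($M = \left(-186\right) 231 = -42966$)
$P = 197069$ ($P = 219085 + 64 \left(-344\right) = 219085 - 22016 = 197069$)
$\left(120105 + 394500\right) \left(P + M\right) = \left(120105 + 394500\right) \left(197069 - 42966\right) = 514605 \cdot 154103 = 79302174315$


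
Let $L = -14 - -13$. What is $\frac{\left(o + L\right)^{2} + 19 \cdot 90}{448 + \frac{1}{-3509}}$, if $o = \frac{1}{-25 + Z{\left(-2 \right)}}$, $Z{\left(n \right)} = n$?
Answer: $\frac{4377035366}{1146010599} \approx 3.8194$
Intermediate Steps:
$L = -1$ ($L = -14 + 13 = -1$)
$o = - \frac{1}{27}$ ($o = \frac{1}{-25 - 2} = \frac{1}{-27} = - \frac{1}{27} \approx -0.037037$)
$\frac{\left(o + L\right)^{2} + 19 \cdot 90}{448 + \frac{1}{-3509}} = \frac{\left(- \frac{1}{27} - 1\right)^{2} + 19 \cdot 90}{448 + \frac{1}{-3509}} = \frac{\left(- \frac{28}{27}\right)^{2} + 1710}{448 - \frac{1}{3509}} = \frac{\frac{784}{729} + 1710}{\frac{1572031}{3509}} = \frac{1247374}{729} \cdot \frac{3509}{1572031} = \frac{4377035366}{1146010599}$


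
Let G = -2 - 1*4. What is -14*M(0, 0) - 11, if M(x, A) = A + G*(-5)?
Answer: -431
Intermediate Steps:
G = -6 (G = -2 - 4 = -6)
M(x, A) = 30 + A (M(x, A) = A - 6*(-5) = A + 30 = 30 + A)
-14*M(0, 0) - 11 = -14*(30 + 0) - 11 = -14*30 - 11 = -420 - 11 = -431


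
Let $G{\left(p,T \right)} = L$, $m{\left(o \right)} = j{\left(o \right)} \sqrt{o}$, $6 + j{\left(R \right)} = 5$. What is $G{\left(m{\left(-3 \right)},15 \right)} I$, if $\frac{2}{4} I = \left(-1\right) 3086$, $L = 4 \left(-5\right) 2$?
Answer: $246880$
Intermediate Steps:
$j{\left(R \right)} = -1$ ($j{\left(R \right)} = -6 + 5 = -1$)
$L = -40$ ($L = \left(-20\right) 2 = -40$)
$m{\left(o \right)} = - \sqrt{o}$
$G{\left(p,T \right)} = -40$
$I = -6172$ ($I = 2 \left(\left(-1\right) 3086\right) = 2 \left(-3086\right) = -6172$)
$G{\left(m{\left(-3 \right)},15 \right)} I = \left(-40\right) \left(-6172\right) = 246880$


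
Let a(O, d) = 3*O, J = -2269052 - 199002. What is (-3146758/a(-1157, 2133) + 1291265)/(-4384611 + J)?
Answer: -4485127573/23785600215 ≈ -0.18856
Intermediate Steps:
J = -2468054
(-3146758/a(-1157, 2133) + 1291265)/(-4384611 + J) = (-3146758/(3*(-1157)) + 1291265)/(-4384611 - 2468054) = (-3146758/(-3471) + 1291265)/(-6852665) = (-3146758*(-1/3471) + 1291265)*(-1/6852665) = (3146758/3471 + 1291265)*(-1/6852665) = (4485127573/3471)*(-1/6852665) = -4485127573/23785600215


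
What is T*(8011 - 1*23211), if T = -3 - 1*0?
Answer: 45600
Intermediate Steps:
T = -3 (T = -3 + 0 = -3)
T*(8011 - 1*23211) = -3*(8011 - 1*23211) = -3*(8011 - 23211) = -3*(-15200) = 45600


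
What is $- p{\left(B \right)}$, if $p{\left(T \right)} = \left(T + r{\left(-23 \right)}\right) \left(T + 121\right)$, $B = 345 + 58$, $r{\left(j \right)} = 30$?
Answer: $-226892$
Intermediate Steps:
$B = 403$
$p{\left(T \right)} = \left(30 + T\right) \left(121 + T\right)$ ($p{\left(T \right)} = \left(T + 30\right) \left(T + 121\right) = \left(30 + T\right) \left(121 + T\right)$)
$- p{\left(B \right)} = - (3630 + 403^{2} + 151 \cdot 403) = - (3630 + 162409 + 60853) = \left(-1\right) 226892 = -226892$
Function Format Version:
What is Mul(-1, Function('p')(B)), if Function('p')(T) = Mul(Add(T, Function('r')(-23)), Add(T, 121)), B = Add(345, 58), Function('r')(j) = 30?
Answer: -226892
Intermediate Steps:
B = 403
Function('p')(T) = Mul(Add(30, T), Add(121, T)) (Function('p')(T) = Mul(Add(T, 30), Add(T, 121)) = Mul(Add(30, T), Add(121, T)))
Mul(-1, Function('p')(B)) = Mul(-1, Add(3630, Pow(403, 2), Mul(151, 403))) = Mul(-1, Add(3630, 162409, 60853)) = Mul(-1, 226892) = -226892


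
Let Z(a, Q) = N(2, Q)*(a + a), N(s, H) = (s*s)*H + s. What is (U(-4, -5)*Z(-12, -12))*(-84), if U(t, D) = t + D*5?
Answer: 2689344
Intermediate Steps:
U(t, D) = t + 5*D
N(s, H) = s + H*s**2 (N(s, H) = s**2*H + s = H*s**2 + s = s + H*s**2)
Z(a, Q) = 2*a*(2 + 4*Q) (Z(a, Q) = (2*(1 + Q*2))*(a + a) = (2*(1 + 2*Q))*(2*a) = (2 + 4*Q)*(2*a) = 2*a*(2 + 4*Q))
(U(-4, -5)*Z(-12, -12))*(-84) = ((-4 + 5*(-5))*(4*(-12)*(1 + 2*(-12))))*(-84) = ((-4 - 25)*(4*(-12)*(1 - 24)))*(-84) = -116*(-12)*(-23)*(-84) = -29*1104*(-84) = -32016*(-84) = 2689344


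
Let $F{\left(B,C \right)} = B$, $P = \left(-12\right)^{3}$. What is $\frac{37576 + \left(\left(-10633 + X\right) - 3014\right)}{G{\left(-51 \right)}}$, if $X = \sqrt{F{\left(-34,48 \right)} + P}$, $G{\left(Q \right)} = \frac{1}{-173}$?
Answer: $-4139717 - 173 i \sqrt{1762} \approx -4.1397 \cdot 10^{6} - 7261.9 i$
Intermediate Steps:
$G{\left(Q \right)} = - \frac{1}{173}$
$P = -1728$
$X = i \sqrt{1762}$ ($X = \sqrt{-34 - 1728} = \sqrt{-1762} = i \sqrt{1762} \approx 41.976 i$)
$\frac{37576 + \left(\left(-10633 + X\right) - 3014\right)}{G{\left(-51 \right)}} = \frac{37576 - \left(13647 - i \sqrt{1762}\right)}{- \frac{1}{173}} = \left(37576 - \left(13647 - i \sqrt{1762}\right)\right) \left(-173\right) = \left(23929 + i \sqrt{1762}\right) \left(-173\right) = -4139717 - 173 i \sqrt{1762}$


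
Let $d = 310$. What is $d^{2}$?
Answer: $96100$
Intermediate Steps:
$d^{2} = 310^{2} = 96100$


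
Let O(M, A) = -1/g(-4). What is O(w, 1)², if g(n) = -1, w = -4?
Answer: 1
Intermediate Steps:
O(M, A) = 1 (O(M, A) = -1/(-1) = -1*(-1) = 1)
O(w, 1)² = 1² = 1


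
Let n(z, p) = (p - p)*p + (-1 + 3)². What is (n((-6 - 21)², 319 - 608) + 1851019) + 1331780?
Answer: 3182803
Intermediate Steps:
n(z, p) = 4 (n(z, p) = 0*p + 2² = 0 + 4 = 4)
(n((-6 - 21)², 319 - 608) + 1851019) + 1331780 = (4 + 1851019) + 1331780 = 1851023 + 1331780 = 3182803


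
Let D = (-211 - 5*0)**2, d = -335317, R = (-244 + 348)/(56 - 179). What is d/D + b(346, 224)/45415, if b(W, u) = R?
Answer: -1873100481449/248696309445 ≈ -7.5317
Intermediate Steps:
R = -104/123 (R = 104/(-123) = 104*(-1/123) = -104/123 ≈ -0.84553)
b(W, u) = -104/123
D = 44521 (D = (-211 + 0)**2 = (-211)**2 = 44521)
d/D + b(346, 224)/45415 = -335317/44521 - 104/123/45415 = -335317*1/44521 - 104/123*1/45415 = -335317/44521 - 104/5586045 = -1873100481449/248696309445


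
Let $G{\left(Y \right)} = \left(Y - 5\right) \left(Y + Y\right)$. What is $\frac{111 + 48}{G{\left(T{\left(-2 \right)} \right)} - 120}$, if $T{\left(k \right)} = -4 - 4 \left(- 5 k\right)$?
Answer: $\frac{159}{4192} \approx 0.037929$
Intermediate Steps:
$T{\left(k \right)} = -4 + 20 k$
$G{\left(Y \right)} = 2 Y \left(-5 + Y\right)$ ($G{\left(Y \right)} = \left(-5 + Y\right) 2 Y = 2 Y \left(-5 + Y\right)$)
$\frac{111 + 48}{G{\left(T{\left(-2 \right)} \right)} - 120} = \frac{111 + 48}{2 \left(-4 + 20 \left(-2\right)\right) \left(-5 + \left(-4 + 20 \left(-2\right)\right)\right) - 120} = \frac{1}{2 \left(-4 - 40\right) \left(-5 - 44\right) - 120} \cdot 159 = \frac{1}{2 \left(-44\right) \left(-5 - 44\right) - 120} \cdot 159 = \frac{1}{2 \left(-44\right) \left(-49\right) - 120} \cdot 159 = \frac{1}{4312 - 120} \cdot 159 = \frac{1}{4192} \cdot 159 = \frac{159}{4192}$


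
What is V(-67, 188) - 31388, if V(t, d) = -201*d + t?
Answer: -69243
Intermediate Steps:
V(t, d) = t - 201*d
V(-67, 188) - 31388 = (-67 - 201*188) - 31388 = (-67 - 37788) - 31388 = -37855 - 31388 = -69243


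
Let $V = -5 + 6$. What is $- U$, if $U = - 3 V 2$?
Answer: $6$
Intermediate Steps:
$V = 1$
$U = -6$ ($U = \left(-3\right) 1 \cdot 2 = \left(-3\right) 2 = -6$)
$- U = \left(-1\right) \left(-6\right) = 6$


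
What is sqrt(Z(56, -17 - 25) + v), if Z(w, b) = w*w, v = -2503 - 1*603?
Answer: sqrt(30) ≈ 5.4772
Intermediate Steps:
v = -3106 (v = -2503 - 603 = -3106)
Z(w, b) = w**2
sqrt(Z(56, -17 - 25) + v) = sqrt(56**2 - 3106) = sqrt(3136 - 3106) = sqrt(30)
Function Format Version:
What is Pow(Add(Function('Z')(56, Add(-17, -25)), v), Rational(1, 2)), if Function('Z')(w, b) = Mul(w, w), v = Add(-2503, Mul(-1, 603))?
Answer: Pow(30, Rational(1, 2)) ≈ 5.4772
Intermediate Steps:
v = -3106 (v = Add(-2503, -603) = -3106)
Function('Z')(w, b) = Pow(w, 2)
Pow(Add(Function('Z')(56, Add(-17, -25)), v), Rational(1, 2)) = Pow(Add(Pow(56, 2), -3106), Rational(1, 2)) = Pow(Add(3136, -3106), Rational(1, 2)) = Pow(30, Rational(1, 2))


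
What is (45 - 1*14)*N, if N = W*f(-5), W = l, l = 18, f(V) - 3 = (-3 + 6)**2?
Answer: 6696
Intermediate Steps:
f(V) = 12 (f(V) = 3 + (-3 + 6)**2 = 3 + 3**2 = 3 + 9 = 12)
W = 18
N = 216 (N = 18*12 = 216)
(45 - 1*14)*N = (45 - 1*14)*216 = (45 - 14)*216 = 31*216 = 6696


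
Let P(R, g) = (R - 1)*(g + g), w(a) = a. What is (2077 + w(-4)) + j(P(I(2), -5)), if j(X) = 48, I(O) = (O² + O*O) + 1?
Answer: 2121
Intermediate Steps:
I(O) = 1 + 2*O² (I(O) = (O² + O²) + 1 = 2*O² + 1 = 1 + 2*O²)
P(R, g) = 2*g*(-1 + R) (P(R, g) = (-1 + R)*(2*g) = 2*g*(-1 + R))
(2077 + w(-4)) + j(P(I(2), -5)) = (2077 - 4) + 48 = 2073 + 48 = 2121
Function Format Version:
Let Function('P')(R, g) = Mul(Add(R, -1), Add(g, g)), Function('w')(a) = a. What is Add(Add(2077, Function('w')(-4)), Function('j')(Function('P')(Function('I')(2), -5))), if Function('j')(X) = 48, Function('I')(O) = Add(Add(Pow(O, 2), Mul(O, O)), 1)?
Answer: 2121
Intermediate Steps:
Function('I')(O) = Add(1, Mul(2, Pow(O, 2))) (Function('I')(O) = Add(Add(Pow(O, 2), Pow(O, 2)), 1) = Add(Mul(2, Pow(O, 2)), 1) = Add(1, Mul(2, Pow(O, 2))))
Function('P')(R, g) = Mul(2, g, Add(-1, R)) (Function('P')(R, g) = Mul(Add(-1, R), Mul(2, g)) = Mul(2, g, Add(-1, R)))
Add(Add(2077, Function('w')(-4)), Function('j')(Function('P')(Function('I')(2), -5))) = Add(Add(2077, -4), 48) = Add(2073, 48) = 2121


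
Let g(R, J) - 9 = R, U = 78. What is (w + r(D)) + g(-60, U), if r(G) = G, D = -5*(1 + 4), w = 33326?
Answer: 33250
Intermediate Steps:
g(R, J) = 9 + R
D = -25 (D = -5*5 = -25)
(w + r(D)) + g(-60, U) = (33326 - 25) + (9 - 60) = 33301 - 51 = 33250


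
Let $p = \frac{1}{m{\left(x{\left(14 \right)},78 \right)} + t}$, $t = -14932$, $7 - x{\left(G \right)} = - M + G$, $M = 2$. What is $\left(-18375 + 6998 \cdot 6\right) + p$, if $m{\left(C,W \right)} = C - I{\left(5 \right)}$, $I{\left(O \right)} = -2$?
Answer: $\frac{352660154}{14935} \approx 23613.0$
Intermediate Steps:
$x{\left(G \right)} = 9 - G$ ($x{\left(G \right)} = 7 - \left(\left(-1\right) 2 + G\right) = 7 - \left(-2 + G\right) = 9 - G$)
$m{\left(C,W \right)} = 2 + C$ ($m{\left(C,W \right)} = C - -2 = C + 2 = 2 + C$)
$p = - \frac{1}{14935}$ ($p = \frac{1}{\left(2 + \left(9 - 14\right)\right) - 14932} = \frac{1}{\left(2 - 5\right) - 14932} = \frac{1}{-3 - 14932} = \frac{1}{-14935} = - \frac{1}{14935} \approx -6.6957 \cdot 10^{-5}$)
$\left(-18375 + 6998 \cdot 6\right) + p = \left(-18375 + 6998 \cdot 6\right) - \frac{1}{14935} = \left(-18375 + 41988\right) - \frac{1}{14935} = 23613 - \frac{1}{14935} = \frac{352660154}{14935}$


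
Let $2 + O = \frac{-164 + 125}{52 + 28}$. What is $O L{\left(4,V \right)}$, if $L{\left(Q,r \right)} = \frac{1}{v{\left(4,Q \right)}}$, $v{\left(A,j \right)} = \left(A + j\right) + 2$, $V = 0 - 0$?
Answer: $- \frac{199}{800} \approx -0.24875$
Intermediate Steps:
$V = 0$ ($V = 0 + 0 = 0$)
$v{\left(A,j \right)} = 2 + A + j$
$O = - \frac{199}{80}$ ($O = -2 + \frac{-164 + 125}{52 + 28} = -2 - \frac{39}{80} = - \frac{199}{80} \approx -2.4875$)
$L{\left(Q,r \right)} = \frac{1}{6 + Q}$ ($L{\left(Q,r \right)} = \frac{1}{2 + 4 + Q} = \frac{1}{6 + Q}$)
$O L{\left(4,V \right)} = - \frac{199}{80 \left(6 + 4\right)} = - \frac{199}{80 \cdot 10} = \left(- \frac{199}{80}\right) \frac{1}{10} = - \frac{199}{800}$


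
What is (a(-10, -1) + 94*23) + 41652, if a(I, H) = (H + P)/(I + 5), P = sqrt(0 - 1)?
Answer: 219071/5 - I/5 ≈ 43814.0 - 0.2*I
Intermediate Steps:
P = I (P = sqrt(-1) = I ≈ 1.0*I)
a(I, H) = (I + H)/(5 + I) (a(I, H) = (H + I)/(I + 5) = (I + H)/(5 + I))
(a(-10, -1) + 94*23) + 41652 = ((I - 1)/(5 - 10) + 94*23) + 41652 = ((-1 + I)/(-5) + 2162) + 41652 = (-(-1 + I)/5 + 2162) + 41652 = ((1/5 - I/5) + 2162) + 41652 = (10811/5 - I/5) + 41652 = 219071/5 - I/5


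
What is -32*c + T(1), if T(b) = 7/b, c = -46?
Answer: 1479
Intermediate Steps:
-32*c + T(1) = -32*(-46) + 7/1 = 1472 + 7*1 = 1472 + 7 = 1479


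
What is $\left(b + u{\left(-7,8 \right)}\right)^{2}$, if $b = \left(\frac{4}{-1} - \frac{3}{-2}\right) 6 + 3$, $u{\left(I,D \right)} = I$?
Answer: $361$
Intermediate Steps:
$b = -12$ ($b = \left(4 \left(-1\right) - - \frac{3}{2}\right) 6 + 3 = \left(-4 + \frac{3}{2}\right) 6 + 3 = \left(- \frac{5}{2}\right) 6 + 3 = -15 + 3 = -12$)
$\left(b + u{\left(-7,8 \right)}\right)^{2} = \left(-12 - 7\right)^{2} = \left(-19\right)^{2} = 361$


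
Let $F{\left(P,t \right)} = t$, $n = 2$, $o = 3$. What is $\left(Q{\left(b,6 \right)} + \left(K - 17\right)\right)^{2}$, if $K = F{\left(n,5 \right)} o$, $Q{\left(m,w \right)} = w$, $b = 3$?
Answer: $16$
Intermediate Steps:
$K = 15$ ($K = 5 \cdot 3 = 15$)
$\left(Q{\left(b,6 \right)} + \left(K - 17\right)\right)^{2} = \left(6 + \left(15 - 17\right)\right)^{2} = \left(6 - 2\right)^{2} = 4^{2} = 16$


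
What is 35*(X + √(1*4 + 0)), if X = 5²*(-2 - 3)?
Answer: -4305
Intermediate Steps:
X = -125 (X = 25*(-5) = -125)
35*(X + √(1*4 + 0)) = 35*(-125 + √(1*4 + 0)) = 35*(-125 + √(4 + 0)) = 35*(-125 + √4) = 35*(-125 + 2) = 35*(-123) = -4305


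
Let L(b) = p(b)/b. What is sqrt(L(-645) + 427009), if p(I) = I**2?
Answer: 2*sqrt(106591) ≈ 652.97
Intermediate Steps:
L(b) = b (L(b) = b**2/b = b)
sqrt(L(-645) + 427009) = sqrt(-645 + 427009) = sqrt(426364) = 2*sqrt(106591)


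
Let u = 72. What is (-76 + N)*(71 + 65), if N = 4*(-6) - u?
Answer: -23392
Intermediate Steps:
N = -96 (N = 4*(-6) - 1*72 = -24 - 72 = -96)
(-76 + N)*(71 + 65) = (-76 - 96)*(71 + 65) = -172*136 = -23392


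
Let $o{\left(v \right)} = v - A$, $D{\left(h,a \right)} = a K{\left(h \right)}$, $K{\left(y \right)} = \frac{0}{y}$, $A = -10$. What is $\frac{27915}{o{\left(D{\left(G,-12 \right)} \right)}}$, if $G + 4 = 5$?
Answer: $\frac{5583}{2} \approx 2791.5$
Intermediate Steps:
$K{\left(y \right)} = 0$
$G = 1$ ($G = -4 + 5 = 1$)
$D{\left(h,a \right)} = 0$ ($D{\left(h,a \right)} = a 0 = 0$)
$o{\left(v \right)} = 10 + v$ ($o{\left(v \right)} = v - -10 = v + 10 = 10 + v$)
$\frac{27915}{o{\left(D{\left(G,-12 \right)} \right)}} = \frac{27915}{10 + 0} = \frac{27915}{10} = 27915 \cdot \frac{1}{10} = \frac{5583}{2}$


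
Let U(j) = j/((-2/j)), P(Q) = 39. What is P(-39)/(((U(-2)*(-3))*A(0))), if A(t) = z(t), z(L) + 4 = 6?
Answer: 13/4 ≈ 3.2500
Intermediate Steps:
z(L) = 2 (z(L) = -4 + 6 = 2)
A(t) = 2
U(j) = -j**2/2 (U(j) = j*(-j/2) = -j**2/2)
P(-39)/(((U(-2)*(-3))*A(0))) = 39/(((-1/2*(-2)**2*(-3))*2)) = 39/(((-1/2*4*(-3))*2)) = 39/((-2*(-3)*2)) = 39/((6*2)) = 39/12 = 39*(1/12) = 13/4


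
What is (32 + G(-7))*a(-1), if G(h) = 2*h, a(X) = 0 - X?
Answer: 18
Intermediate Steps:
a(X) = -X
(32 + G(-7))*a(-1) = (32 + 2*(-7))*(-1*(-1)) = (32 - 14)*1 = 18*1 = 18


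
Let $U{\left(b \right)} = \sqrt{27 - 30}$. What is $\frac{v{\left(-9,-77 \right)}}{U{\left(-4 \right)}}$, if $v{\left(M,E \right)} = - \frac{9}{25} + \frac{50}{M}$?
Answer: $\frac{1331 i \sqrt{3}}{675} \approx 3.4153 i$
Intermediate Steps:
$U{\left(b \right)} = i \sqrt{3}$ ($U{\left(b \right)} = \sqrt{-3} = i \sqrt{3}$)
$v{\left(M,E \right)} = - \frac{9}{25} + \frac{50}{M}$ ($v{\left(M,E \right)} = \left(-9\right) \frac{1}{25} + \frac{50}{M} = - \frac{9}{25} + \frac{50}{M}$)
$\frac{v{\left(-9,-77 \right)}}{U{\left(-4 \right)}} = \frac{- \frac{9}{25} + \frac{50}{-9}}{i \sqrt{3}} = \left(- \frac{9}{25} + 50 \left(- \frac{1}{9}\right)\right) \left(- \frac{i \sqrt{3}}{3}\right) = \left(- \frac{9}{25} - \frac{50}{9}\right) \left(- \frac{i \sqrt{3}}{3}\right) = - \frac{1331 \left(- \frac{i \sqrt{3}}{3}\right)}{225} = \frac{1331 i \sqrt{3}}{675}$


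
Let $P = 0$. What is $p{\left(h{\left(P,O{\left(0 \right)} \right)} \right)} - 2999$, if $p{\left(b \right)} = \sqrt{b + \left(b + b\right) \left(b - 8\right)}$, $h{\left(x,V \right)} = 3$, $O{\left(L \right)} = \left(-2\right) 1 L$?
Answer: $-2999 + 3 i \sqrt{3} \approx -2999.0 + 5.1962 i$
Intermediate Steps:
$O{\left(L \right)} = - 2 L$
$p{\left(b \right)} = \sqrt{b + 2 b \left(-8 + b\right)}$
$p{\left(h{\left(P,O{\left(0 \right)} \right)} \right)} - 2999 = \sqrt{3 \left(-15 + 2 \cdot 3\right)} - 2999 = \sqrt{3 \left(-15 + 6\right)} - 2999 = \sqrt{3 \left(-9\right)} - 2999 = \sqrt{-27} - 2999 = 3 i \sqrt{3} - 2999 = -2999 + 3 i \sqrt{3}$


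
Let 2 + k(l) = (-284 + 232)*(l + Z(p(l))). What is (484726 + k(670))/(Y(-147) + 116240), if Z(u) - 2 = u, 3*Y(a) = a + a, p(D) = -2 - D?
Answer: 242362/58071 ≈ 4.1735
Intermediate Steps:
Y(a) = 2*a/3 (Y(a) = (a + a)/3 = (2*a)/3 = 2*a/3)
Z(u) = 2 + u
k(l) = -2 (k(l) = -2 + (-284 + 232)*(l + (2 + (-2 - l))) = -2 - 52*(l - l) = -2 - 52*0 = -2 + 0 = -2)
(484726 + k(670))/(Y(-147) + 116240) = (484726 - 2)/((⅔)*(-147) + 116240) = 484724/(-98 + 116240) = 484724/116142 = 484724*(1/116142) = 242362/58071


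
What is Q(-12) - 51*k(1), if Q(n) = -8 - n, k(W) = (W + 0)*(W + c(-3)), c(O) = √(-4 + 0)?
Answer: -47 - 102*I ≈ -47.0 - 102.0*I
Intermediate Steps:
c(O) = 2*I (c(O) = √(-4) = 2*I)
k(W) = W*(W + 2*I) (k(W) = (W + 0)*(W + 2*I) = W*(W + 2*I))
Q(-12) - 51*k(1) = (-8 - 1*(-12)) - 51*(1 + 2*I) = (-8 + 12) - 51*(1 + 2*I) = 4 + (-51 - 102*I) = -47 - 102*I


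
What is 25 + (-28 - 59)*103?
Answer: -8936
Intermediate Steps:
25 + (-28 - 59)*103 = 25 - 87*103 = 25 - 8961 = -8936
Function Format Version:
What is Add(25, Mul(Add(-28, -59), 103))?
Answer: -8936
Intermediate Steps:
Add(25, Mul(Add(-28, -59), 103)) = Add(25, Mul(-87, 103)) = Add(25, -8961) = -8936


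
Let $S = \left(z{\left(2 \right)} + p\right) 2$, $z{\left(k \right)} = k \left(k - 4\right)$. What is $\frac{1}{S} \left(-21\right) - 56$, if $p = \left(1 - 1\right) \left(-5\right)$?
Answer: $- \frac{427}{8} \approx -53.375$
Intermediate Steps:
$p = 0$ ($p = 0 \left(-5\right) = 0$)
$z{\left(k \right)} = k \left(-4 + k\right)$
$S = -8$ ($S = \left(2 \left(-4 + 2\right) + 0\right) 2 = \left(2 \left(-2\right) + 0\right) 2 = \left(-4 + 0\right) 2 = \left(-4\right) 2 = -8$)
$\frac{1}{S} \left(-21\right) - 56 = \frac{1}{-8} \left(-21\right) - 56 = \left(- \frac{1}{8}\right) \left(-21\right) - 56 = \frac{21}{8} - 56 = - \frac{427}{8}$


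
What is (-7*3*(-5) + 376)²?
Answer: 231361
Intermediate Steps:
(-7*3*(-5) + 376)² = (-21*(-5) + 376)² = (105 + 376)² = 481² = 231361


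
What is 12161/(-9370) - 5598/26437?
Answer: -373953617/247714690 ≈ -1.5096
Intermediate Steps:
12161/(-9370) - 5598/26437 = 12161*(-1/9370) - 5598*1/26437 = -12161/9370 - 5598/26437 = -373953617/247714690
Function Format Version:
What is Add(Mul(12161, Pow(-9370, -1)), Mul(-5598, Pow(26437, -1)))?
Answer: Rational(-373953617, 247714690) ≈ -1.5096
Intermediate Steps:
Add(Mul(12161, Pow(-9370, -1)), Mul(-5598, Pow(26437, -1))) = Add(Mul(12161, Rational(-1, 9370)), Mul(-5598, Rational(1, 26437))) = Add(Rational(-12161, 9370), Rational(-5598, 26437)) = Rational(-373953617, 247714690)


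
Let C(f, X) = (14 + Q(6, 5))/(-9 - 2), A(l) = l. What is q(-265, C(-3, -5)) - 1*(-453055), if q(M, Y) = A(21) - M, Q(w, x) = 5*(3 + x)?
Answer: 453341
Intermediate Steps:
Q(w, x) = 15 + 5*x
C(f, X) = -54/11 (C(f, X) = (14 + (15 + 5*5))/(-9 - 2) = (14 + (15 + 25))/(-11) = (14 + 40)*(-1/11) = 54*(-1/11) = -54/11)
q(M, Y) = 21 - M
q(-265, C(-3, -5)) - 1*(-453055) = (21 - 1*(-265)) - 1*(-453055) = (21 + 265) + 453055 = 286 + 453055 = 453341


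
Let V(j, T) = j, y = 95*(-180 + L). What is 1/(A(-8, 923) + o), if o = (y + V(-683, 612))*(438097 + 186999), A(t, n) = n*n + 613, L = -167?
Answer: -1/21032377666 ≈ -4.7546e-11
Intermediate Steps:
y = -32965 (y = 95*(-180 - 167) = 95*(-347) = -32965)
A(t, n) = 613 + n**2 (A(t, n) = n**2 + 613 = 613 + n**2)
o = -21033230208 (o = (-32965 - 683)*(438097 + 186999) = -33648*625096 = -21033230208)
1/(A(-8, 923) + o) = 1/((613 + 923**2) - 21033230208) = 1/((613 + 851929) - 21033230208) = 1/(852542 - 21033230208) = 1/(-21032377666) = -1/21032377666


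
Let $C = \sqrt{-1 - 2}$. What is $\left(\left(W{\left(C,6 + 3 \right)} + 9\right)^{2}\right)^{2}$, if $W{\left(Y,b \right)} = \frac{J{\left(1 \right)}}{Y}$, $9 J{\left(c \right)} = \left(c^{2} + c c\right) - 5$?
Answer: $\frac{\left(81 + i \sqrt{3}\right)^{4}}{6561} \approx 6543.0 + 560.93 i$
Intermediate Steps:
$C = i \sqrt{3}$ ($C = \sqrt{-3} = i \sqrt{3} \approx 1.732 i$)
$J{\left(c \right)} = - \frac{5}{9} + \frac{2 c^{2}}{9}$ ($J{\left(c \right)} = \frac{\left(c^{2} + c c\right) - 5}{9} = \frac{\left(c^{2} + c^{2}\right) - 5}{9} = \frac{2 c^{2} - 5}{9} = \frac{-5 + 2 c^{2}}{9} = - \frac{5}{9} + \frac{2 c^{2}}{9}$)
$W{\left(Y,b \right)} = - \frac{1}{3 Y}$ ($W{\left(Y,b \right)} = \frac{- \frac{5}{9} + \frac{2 \cdot 1^{2}}{9}}{Y} = \frac{- \frac{5}{9} + \frac{2}{9} \cdot 1}{Y} = \frac{- \frac{5}{9} + \frac{2}{9}}{Y} = - \frac{1}{3 Y}$)
$\left(\left(W{\left(C,6 + 3 \right)} + 9\right)^{2}\right)^{2} = \left(\left(- \frac{1}{3 i \sqrt{3}} + 9\right)^{2}\right)^{2} = \left(\left(- \frac{\left(- \frac{1}{3}\right) i \sqrt{3}}{3} + 9\right)^{2}\right)^{2} = \left(\left(\frac{i \sqrt{3}}{9} + 9\right)^{2}\right)^{2} = \left(\left(9 + \frac{i \sqrt{3}}{9}\right)^{2}\right)^{2} = \left(9 + \frac{i \sqrt{3}}{9}\right)^{4}$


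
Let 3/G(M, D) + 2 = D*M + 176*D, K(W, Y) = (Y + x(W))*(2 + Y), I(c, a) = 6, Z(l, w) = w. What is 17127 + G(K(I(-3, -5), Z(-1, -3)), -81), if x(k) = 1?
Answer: 246971337/14420 ≈ 17127.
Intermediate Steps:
K(W, Y) = (1 + Y)*(2 + Y) (K(W, Y) = (Y + 1)*(2 + Y) = (1 + Y)*(2 + Y))
G(M, D) = 3/(-2 + 176*D + D*M) (G(M, D) = 3/(-2 + (D*M + 176*D)) = 3/(-2 + (176*D + D*M)) = 3/(-2 + 176*D + D*M))
17127 + G(K(I(-3, -5), Z(-1, -3)), -81) = 17127 + 3/(-2 + 176*(-81) - 81*(2 + (-3)**2 + 3*(-3))) = 17127 + 3/(-2 - 14256 - 81*(2 + 9 - 9)) = 17127 + 3/(-2 - 14256 - 81*2) = 17127 + 3/(-2 - 14256 - 162) = 17127 + 3/(-14420) = 17127 + 3*(-1/14420) = 17127 - 3/14420 = 246971337/14420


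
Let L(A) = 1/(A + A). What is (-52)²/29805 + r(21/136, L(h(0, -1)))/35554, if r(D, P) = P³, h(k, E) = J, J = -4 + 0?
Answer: 49222634387/542559728640 ≈ 0.090723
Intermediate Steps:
J = -4
h(k, E) = -4
L(A) = 1/(2*A)
(-52)²/29805 + r(21/136, L(h(0, -1)))/35554 = (-52)²/29805 + ((½)/(-4))³/35554 = 2704*(1/29805) + ((½)*(-¼))³*(1/35554) = 2704/29805 + (-⅛)³*(1/35554) = 2704/29805 - 1/512*1/35554 = 2704/29805 - 1/18203648 = 49222634387/542559728640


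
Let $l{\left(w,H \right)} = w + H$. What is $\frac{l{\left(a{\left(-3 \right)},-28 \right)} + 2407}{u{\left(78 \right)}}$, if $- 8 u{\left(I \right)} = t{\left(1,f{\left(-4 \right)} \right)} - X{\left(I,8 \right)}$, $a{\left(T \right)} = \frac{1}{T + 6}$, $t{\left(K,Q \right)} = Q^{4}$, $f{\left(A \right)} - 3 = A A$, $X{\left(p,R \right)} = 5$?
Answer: $- \frac{14276}{97737} \approx -0.14607$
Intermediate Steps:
$f{\left(A \right)} = 3 + A^{2}$ ($f{\left(A \right)} = 3 + A A = 3 + A^{2}$)
$a{\left(T \right)} = \frac{1}{6 + T}$
$l{\left(w,H \right)} = H + w$
$u{\left(I \right)} = - \frac{32579}{2}$ ($u{\left(I \right)} = - \frac{\left(3 + \left(-4\right)^{2}\right)^{4} - 5}{8} = - \frac{\left(3 + 16\right)^{4} - 5}{8} = - \frac{19^{4} - 5}{8} = - \frac{130321 - 5}{8} = \left(- \frac{1}{8}\right) 130316 = - \frac{32579}{2}$)
$\frac{l{\left(a{\left(-3 \right)},-28 \right)} + 2407}{u{\left(78 \right)}} = \frac{\left(-28 + \frac{1}{6 - 3}\right) + 2407}{- \frac{32579}{2}} = \left(\left(-28 + \frac{1}{3}\right) + 2407\right) \left(- \frac{2}{32579}\right) = \left(- \frac{83}{3} + 2407\right) \left(- \frac{2}{32579}\right) = \frac{7138}{3} \left(- \frac{2}{32579}\right) = - \frac{14276}{97737}$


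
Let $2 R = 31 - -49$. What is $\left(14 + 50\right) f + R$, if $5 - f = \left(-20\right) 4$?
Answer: $5480$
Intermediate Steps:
$R = 40$ ($R = \frac{31 - -49}{2} = \frac{31 + 49}{2} = \frac{1}{2} \cdot 80 = 40$)
$f = 85$ ($f = 5 - \left(-20\right) 4 = 5 - -80 = 5 + 80 = 85$)
$\left(14 + 50\right) f + R = \left(14 + 50\right) 85 + 40 = 64 \cdot 85 + 40 = 5440 + 40 = 5480$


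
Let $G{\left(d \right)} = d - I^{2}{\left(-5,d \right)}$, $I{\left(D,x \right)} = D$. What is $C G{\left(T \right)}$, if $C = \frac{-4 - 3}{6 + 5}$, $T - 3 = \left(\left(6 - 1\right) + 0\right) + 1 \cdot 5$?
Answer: $\frac{84}{11} \approx 7.6364$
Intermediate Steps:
$T = 13$ ($T = 3 + \left(\left(\left(6 - 1\right) + 0\right) + 1 \cdot 5\right) = 3 + \left(\left(5 + 0\right) + 5\right) = 3 + \left(5 + 5\right) = 3 + 10 = 13$)
$C = - \frac{7}{11} \approx -0.63636$
$G{\left(d \right)} = -25 + d$ ($G{\left(d \right)} = d - \left(-5\right)^{2} = d - 25 = -25 + d$)
$C G{\left(T \right)} = - \frac{7 \left(-25 + 13\right)}{11} = \left(- \frac{7}{11}\right) \left(-12\right) = \frac{84}{11}$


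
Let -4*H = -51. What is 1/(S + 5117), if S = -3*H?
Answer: 4/20315 ≈ 0.00019690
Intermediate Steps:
H = 51/4 (H = -¼*(-51) = 51/4 ≈ 12.750)
S = -153/4 (S = -3*51/4 = -153/4 ≈ -38.250)
1/(S + 5117) = 1/(-153/4 + 5117) = 1/(20315/4) = 4/20315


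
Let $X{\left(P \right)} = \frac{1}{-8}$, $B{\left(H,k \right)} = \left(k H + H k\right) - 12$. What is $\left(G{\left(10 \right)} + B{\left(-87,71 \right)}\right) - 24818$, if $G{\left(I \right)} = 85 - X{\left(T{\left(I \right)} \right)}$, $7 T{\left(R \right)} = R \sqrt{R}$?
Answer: $- \frac{296791}{8} \approx -37099.0$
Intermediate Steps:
$T{\left(R \right)} = \frac{R^{\frac{3}{2}}}{7}$ ($T{\left(R \right)} = \frac{R \sqrt{R}}{7} = \frac{R^{\frac{3}{2}}}{7}$)
$B{\left(H,k \right)} = -12 + 2 H k$ ($B{\left(H,k \right)} = \left(H k + H k\right) - 12 = 2 H k - 12 = -12 + 2 H k$)
$X{\left(P \right)} = - \frac{1}{8}$
$G{\left(I \right)} = \frac{681}{8}$ ($G{\left(I \right)} = 85 - - \frac{1}{8} = 85 + \frac{1}{8} = \frac{681}{8}$)
$\left(G{\left(10 \right)} + B{\left(-87,71 \right)}\right) - 24818 = \left(\frac{681}{8} + \left(-12 + 2 \left(-87\right) 71\right)\right) - 24818 = \left(\frac{681}{8} - 12366\right) - 24818 = - \frac{98247}{8} - 24818 = - \frac{296791}{8}$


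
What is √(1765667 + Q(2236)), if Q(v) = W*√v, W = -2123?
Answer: √(1765667 - 4246*√559) ≈ 1290.5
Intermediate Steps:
Q(v) = -2123*√v
√(1765667 + Q(2236)) = √(1765667 - 4246*√559)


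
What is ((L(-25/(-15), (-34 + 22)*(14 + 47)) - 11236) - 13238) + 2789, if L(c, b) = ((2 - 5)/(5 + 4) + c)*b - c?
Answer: -67988/3 ≈ -22663.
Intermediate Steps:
L(c, b) = -c + b*(-⅓ + c) (L(c, b) = (-3/9 + c)*b - c = (-3*⅑ + c)*b - c = (-⅓ + c)*b - c = b*(-⅓ + c) - c = -c + b*(-⅓ + c))
((L(-25/(-15), (-34 + 22)*(14 + 47)) - 11236) - 13238) + 2789 = (((-(-25)/(-15) - (-34 + 22)*(14 + 47)/3 + ((-34 + 22)*(14 + 47))*(-25/(-15))) - 11236) - 13238) + 2789 = (((-(-25)*(-1)/15 - (-4)*61 + (-12*61)*(-25*(-1/15))) - 11236) - 13238) + 2789 = (((-1*5/3 - ⅓*(-732) - 732*5/3) - 11236) - 13238) + 2789 = (((-5/3 + 244 - 1220) - 11236) - 13238) + 2789 = ((-2933/3 - 11236) - 13238) + 2789 = (-36641/3 - 13238) + 2789 = -76355/3 + 2789 = -67988/3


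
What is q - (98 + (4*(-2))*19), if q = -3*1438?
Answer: -4260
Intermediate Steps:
q = -4314
q - (98 + (4*(-2))*19) = -4314 - (98 + (4*(-2))*19) = -4314 - (98 - 8*19) = -4314 - (98 - 152) = -4314 - 1*(-54) = -4314 + 54 = -4260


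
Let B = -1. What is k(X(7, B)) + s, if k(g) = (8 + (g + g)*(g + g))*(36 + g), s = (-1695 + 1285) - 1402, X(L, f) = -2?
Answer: -996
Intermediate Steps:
s = -1812 (s = -410 - 1402 = -1812)
k(g) = (8 + 4*g²)*(36 + g) (k(g) = (8 + (2*g)*(2*g))*(36 + g) = (8 + 4*g²)*(36 + g))
k(X(7, B)) + s = (288 + 4*(-2)³ + 8*(-2) + 144*(-2)²) - 1812 = (288 + 4*(-8) - 16 + 144*4) - 1812 = (288 - 32 - 16 + 576) - 1812 = 816 - 1812 = -996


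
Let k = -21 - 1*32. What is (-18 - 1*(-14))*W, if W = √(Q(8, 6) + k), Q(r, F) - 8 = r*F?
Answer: -4*√3 ≈ -6.9282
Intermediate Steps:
k = -53 (k = -21 - 32 = -53)
Q(r, F) = 8 + F*r (Q(r, F) = 8 + r*F = 8 + F*r)
W = √3 (W = √((8 + 6*8) - 53) = √((8 + 48) - 53) = √(56 - 53) = √3 ≈ 1.7320)
(-18 - 1*(-14))*W = (-18 - 1*(-14))*√3 = (-18 + 14)*√3 = -4*√3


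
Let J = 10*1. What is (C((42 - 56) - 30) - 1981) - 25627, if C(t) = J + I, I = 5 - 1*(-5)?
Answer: -27588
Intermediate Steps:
J = 10
I = 10 (I = 5 + 5 = 10)
C(t) = 20 (C(t) = 10 + 10 = 20)
(C((42 - 56) - 30) - 1981) - 25627 = (20 - 1981) - 25627 = -1961 - 25627 = -27588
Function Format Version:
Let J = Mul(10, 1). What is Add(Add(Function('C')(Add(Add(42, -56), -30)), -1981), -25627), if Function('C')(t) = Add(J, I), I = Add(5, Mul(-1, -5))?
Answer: -27588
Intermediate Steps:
J = 10
I = 10 (I = Add(5, 5) = 10)
Function('C')(t) = 20 (Function('C')(t) = Add(10, 10) = 20)
Add(Add(Function('C')(Add(Add(42, -56), -30)), -1981), -25627) = Add(Add(20, -1981), -25627) = Add(-1961, -25627) = -27588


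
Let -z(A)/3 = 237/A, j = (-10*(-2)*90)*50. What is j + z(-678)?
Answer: 20340237/226 ≈ 90001.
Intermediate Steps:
j = 90000 (j = (20*90)*50 = 1800*50 = 90000)
z(A) = -711/A
j + z(-678) = 90000 - 711/(-678) = 90000 - 711*(-1/678) = 90000 + 237/226 = 20340237/226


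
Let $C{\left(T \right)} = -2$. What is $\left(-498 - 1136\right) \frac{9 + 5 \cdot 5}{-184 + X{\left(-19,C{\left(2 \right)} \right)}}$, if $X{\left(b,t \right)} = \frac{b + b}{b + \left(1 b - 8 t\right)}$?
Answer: $\frac{611116}{2005} \approx 304.8$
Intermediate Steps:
$X{\left(b,t \right)} = \frac{2 b}{- 8 t + 2 b}$ ($X{\left(b,t \right)} = \frac{2 b}{b + \left(b - 8 t\right)} = \frac{2 b}{- 8 t + 2 b}$)
$\left(-498 - 1136\right) \frac{9 + 5 \cdot 5}{-184 + X{\left(-19,C{\left(2 \right)} \right)}} = \left(-498 - 1136\right) \frac{9 + 5 \cdot 5}{-184 - \frac{19}{-19 - -8}} = - 1634 \frac{9 + 25}{-184 - \frac{19}{-19 + 8}} = - 1634 \frac{34}{-184 - \frac{19}{-11}} = - 1634 \frac{34}{-184 - - \frac{19}{11}} = - 1634 \frac{34}{-184 + \frac{19}{11}} = - 1634 \frac{34}{- \frac{2005}{11}} = - 1634 \cdot 34 \left(- \frac{11}{2005}\right) = \left(-1634\right) \left(- \frac{374}{2005}\right) = \frac{611116}{2005}$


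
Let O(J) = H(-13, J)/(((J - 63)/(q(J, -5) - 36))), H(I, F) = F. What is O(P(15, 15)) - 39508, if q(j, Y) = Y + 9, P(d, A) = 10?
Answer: -2093604/53 ≈ -39502.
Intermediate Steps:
q(j, Y) = 9 + Y
O(J) = J/(63/32 - J/32) (O(J) = J/(((J - 63)/((9 - 5) - 36))) = J/(((-63 + J)/(4 - 36))) = J/(((-63 + J)/(-32))) = J/(((-63 + J)*(-1/32))) = J/(63/32 - J/32))
O(P(15, 15)) - 39508 = -32*10/(-63 + 10) - 39508 = -32*10/(-53) - 39508 = -32*10*(-1/53) - 39508 = 320/53 - 39508 = -2093604/53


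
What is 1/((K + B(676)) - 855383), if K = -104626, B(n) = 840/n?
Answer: -169/162241311 ≈ -1.0417e-6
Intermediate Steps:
1/((K + B(676)) - 855383) = 1/((-104626 + 840/676) - 855383) = 1/((-104626 + 840*(1/676)) - 855383) = 1/((-104626 + 210/169) - 855383) = 1/(-17681584/169 - 855383) = 1/(-162241311/169) = -169/162241311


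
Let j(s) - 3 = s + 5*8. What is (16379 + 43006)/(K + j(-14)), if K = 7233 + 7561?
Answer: 19795/4941 ≈ 4.0063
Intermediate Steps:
j(s) = 43 + s (j(s) = 3 + (s + 5*8) = 3 + (s + 40) = 3 + (40 + s) = 43 + s)
K = 14794
(16379 + 43006)/(K + j(-14)) = (16379 + 43006)/(14794 + (43 - 14)) = 59385/(14794 + 29) = 59385/14823 = 59385*(1/14823) = 19795/4941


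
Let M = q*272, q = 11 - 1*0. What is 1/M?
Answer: 1/2992 ≈ 0.00033422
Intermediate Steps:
q = 11 (q = 11 + 0 = 11)
M = 2992 (M = 11*272 = 2992)
1/M = 1/2992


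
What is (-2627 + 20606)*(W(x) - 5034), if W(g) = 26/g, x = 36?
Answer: -542959807/6 ≈ -9.0493e+7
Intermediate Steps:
(-2627 + 20606)*(W(x) - 5034) = (-2627 + 20606)*(26/36 - 5034) = 17979*(26*(1/36) - 5034) = 17979*(13/18 - 5034) = 17979*(-90599/18) = -542959807/6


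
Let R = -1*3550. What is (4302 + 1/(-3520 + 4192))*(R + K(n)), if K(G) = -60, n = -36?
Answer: -5218155725/336 ≈ -1.5530e+7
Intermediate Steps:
R = -3550
(4302 + 1/(-3520 + 4192))*(R + K(n)) = (4302 + 1/(-3520 + 4192))*(-3550 - 60) = (4302 + 1/672)*(-3610) = (2890945/672)*(-3610) = -5218155725/336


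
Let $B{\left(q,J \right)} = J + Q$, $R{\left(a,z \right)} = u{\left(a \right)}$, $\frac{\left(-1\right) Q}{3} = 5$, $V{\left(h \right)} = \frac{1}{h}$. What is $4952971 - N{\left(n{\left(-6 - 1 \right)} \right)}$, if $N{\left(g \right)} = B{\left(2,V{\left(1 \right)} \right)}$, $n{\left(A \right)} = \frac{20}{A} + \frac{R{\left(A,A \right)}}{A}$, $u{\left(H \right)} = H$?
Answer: $4952985$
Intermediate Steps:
$Q = -15$ ($Q = \left(-3\right) 5 = -15$)
$R{\left(a,z \right)} = a$
$n{\left(A \right)} = 1 + \frac{20}{A}$ ($n{\left(A \right)} = \frac{20}{A} + \frac{A}{A} = \frac{20}{A} + 1 = 1 + \frac{20}{A}$)
$B{\left(q,J \right)} = -15 + J$ ($B{\left(q,J \right)} = J - 15 = -15 + J$)
$N{\left(g \right)} = -14$ ($N{\left(g \right)} = -15 + 1^{-1} = -15 + 1 = -14$)
$4952971 - N{\left(n{\left(-6 - 1 \right)} \right)} = 4952971 - -14 = 4952971 + 14 = 4952985$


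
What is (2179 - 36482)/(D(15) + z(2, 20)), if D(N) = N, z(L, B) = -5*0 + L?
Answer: -34303/17 ≈ -2017.8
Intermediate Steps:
z(L, B) = L (z(L, B) = 0 + L = L)
(2179 - 36482)/(D(15) + z(2, 20)) = (2179 - 36482)/(15 + 2) = -34303/17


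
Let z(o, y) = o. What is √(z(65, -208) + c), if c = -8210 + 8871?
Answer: 11*√6 ≈ 26.944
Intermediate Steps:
c = 661
√(z(65, -208) + c) = √(65 + 661) = √726 = 11*√6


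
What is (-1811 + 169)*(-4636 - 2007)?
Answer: 10907806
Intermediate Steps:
(-1811 + 169)*(-4636 - 2007) = -1642*(-6643) = 10907806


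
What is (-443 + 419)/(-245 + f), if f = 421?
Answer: -3/22 ≈ -0.13636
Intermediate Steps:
(-443 + 419)/(-245 + f) = (-443 + 419)/(-245 + 421) = -24/176 = -24*1/176 = -3/22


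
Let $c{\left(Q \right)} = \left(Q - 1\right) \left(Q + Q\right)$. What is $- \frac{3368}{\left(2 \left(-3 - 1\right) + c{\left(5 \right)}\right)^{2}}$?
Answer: $- \frac{421}{128} \approx -3.2891$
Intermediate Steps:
$c{\left(Q \right)} = 2 Q \left(-1 + Q\right)$ ($c{\left(Q \right)} = \left(-1 + Q\right) 2 Q = 2 Q \left(-1 + Q\right)$)
$- \frac{3368}{\left(2 \left(-3 - 1\right) + c{\left(5 \right)}\right)^{2}} = - \frac{3368}{\left(2 \left(-3 - 1\right) + 2 \cdot 5 \left(-1 + 5\right)\right)^{2}} = - \frac{3368}{\left(2 \left(-4\right) + 2 \cdot 5 \cdot 4\right)^{2}} = - \frac{3368}{\left(-8 + 40\right)^{2}} = - \frac{3368}{32^{2}} = - \frac{3368}{1024} = \left(-3368\right) \frac{1}{1024} = - \frac{421}{128}$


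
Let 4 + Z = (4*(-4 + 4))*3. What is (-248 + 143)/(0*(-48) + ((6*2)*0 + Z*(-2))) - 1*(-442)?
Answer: 3431/8 ≈ 428.88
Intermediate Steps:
Z = -4 (Z = -4 + (4*(-4 + 4))*3 = -4 + (4*0)*3 = -4 + 0*3 = -4 + 0 = -4)
(-248 + 143)/(0*(-48) + ((6*2)*0 + Z*(-2))) - 1*(-442) = (-248 + 143)/(0*(-48) + ((6*2)*0 - 4*(-2))) - 1*(-442) = -105/(0 + (12*0 + 8)) + 442 = -105/(0 + (0 + 8)) + 442 = -105/(0 + 8) + 442 = -105/8 + 442 = 3431/8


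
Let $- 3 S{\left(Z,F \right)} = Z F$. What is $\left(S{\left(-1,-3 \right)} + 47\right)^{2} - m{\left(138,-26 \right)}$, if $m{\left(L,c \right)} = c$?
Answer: $2142$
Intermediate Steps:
$S{\left(Z,F \right)} = - \frac{F Z}{3}$ ($S{\left(Z,F \right)} = - \frac{Z F}{3} = - \frac{F Z}{3}$)
$\left(S{\left(-1,-3 \right)} + 47\right)^{2} - m{\left(138,-26 \right)} = \left(\left(- \frac{1}{3}\right) \left(-3\right) \left(-1\right) + 47\right)^{2} - -26 = \left(-1 + 47\right)^{2} + 26 = 46^{2} + 26 = 2116 + 26 = 2142$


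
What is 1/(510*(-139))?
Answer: -1/70890 ≈ -1.4106e-5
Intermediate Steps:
1/(510*(-139)) = 1/(-70890) = -1/70890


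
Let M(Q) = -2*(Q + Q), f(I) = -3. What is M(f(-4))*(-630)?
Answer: -7560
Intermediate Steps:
M(Q) = -4*Q
M(f(-4))*(-630) = -4*(-3)*(-630) = 12*(-630) = -7560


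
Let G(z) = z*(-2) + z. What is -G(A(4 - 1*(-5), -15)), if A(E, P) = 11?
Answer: 11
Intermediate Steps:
G(z) = -z (G(z) = -2*z + z = -z)
-G(A(4 - 1*(-5), -15)) = -(-1)*11 = -1*(-11) = 11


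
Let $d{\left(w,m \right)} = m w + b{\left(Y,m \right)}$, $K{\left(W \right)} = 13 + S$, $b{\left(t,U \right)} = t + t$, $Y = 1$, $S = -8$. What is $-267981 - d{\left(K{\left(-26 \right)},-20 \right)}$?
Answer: $-267883$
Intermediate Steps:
$b{\left(t,U \right)} = 2 t$
$K{\left(W \right)} = 5$ ($K{\left(W \right)} = 13 - 8 = 5$)
$d{\left(w,m \right)} = 2 + m w$ ($d{\left(w,m \right)} = m w + 2 \cdot 1 = m w + 2 = 2 + m w$)
$-267981 - d{\left(K{\left(-26 \right)},-20 \right)} = -267981 - \left(2 - 100\right) = -267981 - -98 = -267981 + 98 = -267883$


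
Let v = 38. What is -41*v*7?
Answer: -10906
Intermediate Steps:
-41*v*7 = -41*38*7 = -1558*7 = -10906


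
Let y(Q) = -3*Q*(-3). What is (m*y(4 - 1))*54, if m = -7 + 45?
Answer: 55404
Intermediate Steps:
m = 38
y(Q) = 9*Q
(m*y(4 - 1))*54 = (38*(9*(4 - 1)))*54 = (38*(9*3))*54 = (38*27)*54 = 1026*54 = 55404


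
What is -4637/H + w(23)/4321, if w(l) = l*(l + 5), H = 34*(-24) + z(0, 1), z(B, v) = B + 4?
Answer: 708945/120988 ≈ 5.8596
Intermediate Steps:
z(B, v) = 4 + B
H = -812 (H = 34*(-24) + (4 + 0) = -816 + 4 = -812)
w(l) = l*(5 + l)
-4637/H + w(23)/4321 = -4637/(-812) + (23*(5 + 23))/4321 = -4637*(-1/812) + (23*28)*(1/4321) = 4637/812 + 644*(1/4321) = 4637/812 + 644/4321 = 708945/120988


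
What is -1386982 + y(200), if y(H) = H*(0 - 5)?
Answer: -1387982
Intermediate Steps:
y(H) = -5*H (y(H) = H*(-5) = -5*H)
-1386982 + y(200) = -1386982 - 5*200 = -1386982 - 1000 = -1387982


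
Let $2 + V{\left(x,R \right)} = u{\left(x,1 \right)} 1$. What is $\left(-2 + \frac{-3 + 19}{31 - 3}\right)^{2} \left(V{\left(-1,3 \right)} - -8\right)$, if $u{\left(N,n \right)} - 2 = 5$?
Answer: $\frac{1300}{49} \approx 26.531$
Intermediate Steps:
$u{\left(N,n \right)} = 7$ ($u{\left(N,n \right)} = 2 + 5 = 7$)
$V{\left(x,R \right)} = 5$ ($V{\left(x,R \right)} = -2 + 7 \cdot 1 = -2 + 7 = 5$)
$\left(-2 + \frac{-3 + 19}{31 - 3}\right)^{2} \left(V{\left(-1,3 \right)} - -8\right) = \left(-2 + \frac{-3 + 19}{31 - 3}\right)^{2} \left(5 - -8\right) = \left(-2 + \frac{16}{28}\right)^{2} \left(5 + 8\right) = \left(-2 + 16 \cdot \frac{1}{28}\right)^{2} \cdot 13 = \left(-2 + \frac{4}{7}\right)^{2} \cdot 13 = \left(- \frac{10}{7}\right)^{2} \cdot 13 = \frac{100}{49} \cdot 13 = \frac{1300}{49}$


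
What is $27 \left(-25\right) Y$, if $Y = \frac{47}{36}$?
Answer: $- \frac{3525}{4} \approx -881.25$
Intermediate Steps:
$Y = \frac{47}{36}$ ($Y = 47 \cdot \frac{1}{36} = \frac{47}{36} \approx 1.3056$)
$27 \left(-25\right) Y = 27 \left(-25\right) \frac{47}{36} = \left(-675\right) \frac{47}{36} = - \frac{3525}{4}$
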